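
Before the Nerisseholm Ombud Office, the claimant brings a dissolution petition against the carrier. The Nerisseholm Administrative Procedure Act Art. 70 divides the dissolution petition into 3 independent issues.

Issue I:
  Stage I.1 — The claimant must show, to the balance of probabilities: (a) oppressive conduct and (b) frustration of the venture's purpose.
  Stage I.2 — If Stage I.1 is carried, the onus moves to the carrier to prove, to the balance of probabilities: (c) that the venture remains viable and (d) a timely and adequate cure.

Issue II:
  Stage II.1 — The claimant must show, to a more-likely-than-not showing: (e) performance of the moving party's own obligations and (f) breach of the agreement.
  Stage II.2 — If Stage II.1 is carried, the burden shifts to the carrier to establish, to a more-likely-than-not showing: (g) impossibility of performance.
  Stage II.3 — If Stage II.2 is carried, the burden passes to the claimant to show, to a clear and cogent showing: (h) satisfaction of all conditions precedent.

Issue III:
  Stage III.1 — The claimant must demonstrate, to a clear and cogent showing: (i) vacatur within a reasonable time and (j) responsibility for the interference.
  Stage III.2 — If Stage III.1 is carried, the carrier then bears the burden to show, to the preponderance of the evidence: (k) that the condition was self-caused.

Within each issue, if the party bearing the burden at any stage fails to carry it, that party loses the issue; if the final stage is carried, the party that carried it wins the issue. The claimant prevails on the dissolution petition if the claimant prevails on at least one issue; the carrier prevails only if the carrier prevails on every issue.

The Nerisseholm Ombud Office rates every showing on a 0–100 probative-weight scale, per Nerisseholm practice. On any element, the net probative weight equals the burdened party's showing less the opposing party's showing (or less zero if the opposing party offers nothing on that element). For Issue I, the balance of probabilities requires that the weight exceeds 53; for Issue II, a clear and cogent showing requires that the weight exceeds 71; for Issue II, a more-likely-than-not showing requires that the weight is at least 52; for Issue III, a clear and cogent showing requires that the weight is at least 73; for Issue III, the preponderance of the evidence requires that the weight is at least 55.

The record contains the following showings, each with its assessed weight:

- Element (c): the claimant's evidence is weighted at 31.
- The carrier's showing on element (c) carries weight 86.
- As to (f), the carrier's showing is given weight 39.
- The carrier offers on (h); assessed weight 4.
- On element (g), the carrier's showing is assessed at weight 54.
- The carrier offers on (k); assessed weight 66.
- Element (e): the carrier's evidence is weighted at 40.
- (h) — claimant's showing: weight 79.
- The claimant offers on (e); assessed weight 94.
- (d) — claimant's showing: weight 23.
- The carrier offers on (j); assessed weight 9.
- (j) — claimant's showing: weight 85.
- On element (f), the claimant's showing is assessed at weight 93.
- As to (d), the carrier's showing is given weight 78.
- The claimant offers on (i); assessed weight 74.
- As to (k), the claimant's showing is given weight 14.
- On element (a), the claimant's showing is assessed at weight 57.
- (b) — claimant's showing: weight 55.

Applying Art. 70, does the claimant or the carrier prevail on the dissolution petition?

claimant

— Issue I —
Stage I.1 (claimant, the balance of probabilities, weight exceeds 53): (a) 57 > 53 — meets; (b) 55 > 53 — meets.
  Stage I.1 is satisfied; the onus moves to the carrier.
Stage I.2 (carrier, the balance of probabilities, weight exceeds 53): (c) net 86−31=55 > 53 — meets; (d) net 78−23=55 > 53 — meets.
  All elements met at the final stage.
All stages carried — the carrier prevails on this issue.
— Issue II —
At Stage II.1 the claimant must meet a more-likely-than-not showing (weight is at least 52): on (e) the weight is 94 less the opposing 40 gives net 54, ≥ 52, so (e) meets the standard; on (f) the weight is 93 less the opposing 39 gives net 54, ≥ 52, so (f) meets the standard.
  All elements met. The burden passes to the carrier.
At Stage II.2 the carrier must meet a more-likely-than-not showing (weight is at least 52): on (g) the weight is 54, ≥ 52, so (g) meets the standard.
  Stage II.2 carried; the burden shifts to the claimant.
At Stage II.3 the claimant must meet a clear and cogent showing (weight exceeds 71): on (h) the weight is 79 less the opposing 4 gives net 75, which does exceed 71, so (h) meets the standard.
  All elements met at the final stage.
With every stage satisfied, the claimant prevails on this issue.
— Issue III —
At Stage III.1 the claimant must meet a clear and cogent showing (weight is at least 73): on (i) the weight is 74, ≥ 73, so (i) meets the standard; on (j) the weight is 85 less the opposing 9 gives net 76, which does reach 73, so (j) meets the standard.
  Stage III.1 carried; the burden shifts to the carrier.
At Stage III.2 the carrier must meet the preponderance of the evidence (weight is at least 55): on (k) the weight is 66 less the opposing 14 gives net 52, which does not reach 55, so (k) does not meet the standard.
  Not every element is met, so the carrier fails to carry Stage III.2.
The claimant prevails on this issue.
Per-issue: Issue I → carrier; Issue II → claimant; Issue III → claimant. The claimant must prevail on at least one issue; overall, the claimant prevails.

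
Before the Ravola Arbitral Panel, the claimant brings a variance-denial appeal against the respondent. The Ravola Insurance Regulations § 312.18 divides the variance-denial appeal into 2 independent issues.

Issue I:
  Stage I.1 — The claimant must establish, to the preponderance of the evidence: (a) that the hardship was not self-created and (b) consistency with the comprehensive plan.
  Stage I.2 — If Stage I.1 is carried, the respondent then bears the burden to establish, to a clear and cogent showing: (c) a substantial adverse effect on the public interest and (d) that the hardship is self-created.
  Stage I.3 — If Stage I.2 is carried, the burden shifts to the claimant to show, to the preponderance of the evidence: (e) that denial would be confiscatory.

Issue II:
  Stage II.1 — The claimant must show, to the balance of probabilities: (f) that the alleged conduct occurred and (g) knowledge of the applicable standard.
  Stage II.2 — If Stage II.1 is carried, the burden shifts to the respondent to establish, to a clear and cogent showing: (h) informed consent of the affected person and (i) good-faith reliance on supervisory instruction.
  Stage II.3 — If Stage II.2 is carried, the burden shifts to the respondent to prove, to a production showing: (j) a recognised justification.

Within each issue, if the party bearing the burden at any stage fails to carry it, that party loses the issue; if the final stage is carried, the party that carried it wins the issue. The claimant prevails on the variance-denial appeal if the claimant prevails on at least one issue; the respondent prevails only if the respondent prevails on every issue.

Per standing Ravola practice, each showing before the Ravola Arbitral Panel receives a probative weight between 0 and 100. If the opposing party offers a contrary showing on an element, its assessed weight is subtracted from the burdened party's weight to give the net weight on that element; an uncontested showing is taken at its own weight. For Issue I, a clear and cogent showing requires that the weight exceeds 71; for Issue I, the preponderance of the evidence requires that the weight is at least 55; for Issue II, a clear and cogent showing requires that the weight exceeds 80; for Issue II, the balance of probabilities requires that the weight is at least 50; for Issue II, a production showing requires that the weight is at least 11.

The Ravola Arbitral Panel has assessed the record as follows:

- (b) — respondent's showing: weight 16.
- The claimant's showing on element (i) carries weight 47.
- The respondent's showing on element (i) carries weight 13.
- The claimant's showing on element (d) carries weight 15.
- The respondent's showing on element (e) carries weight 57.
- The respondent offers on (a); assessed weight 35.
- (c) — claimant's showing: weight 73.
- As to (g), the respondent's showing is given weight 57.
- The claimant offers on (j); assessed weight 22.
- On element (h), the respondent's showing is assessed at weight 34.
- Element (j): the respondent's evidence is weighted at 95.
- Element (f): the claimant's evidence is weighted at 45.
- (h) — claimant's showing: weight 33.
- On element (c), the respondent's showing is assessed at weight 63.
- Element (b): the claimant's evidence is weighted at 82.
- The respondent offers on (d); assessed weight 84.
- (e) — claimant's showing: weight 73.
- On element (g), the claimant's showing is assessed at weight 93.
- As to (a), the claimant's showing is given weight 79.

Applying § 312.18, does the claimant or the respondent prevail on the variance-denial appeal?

respondent

— Issue I —
Stage I.1 (claimant, the preponderance of the evidence, weight is at least 55): (a) net 79−35=44 < 55 — fails; (b) net 82−16=66 ≥ 55 — meets.
  The claimant does not carry Stage I.1.
The analysis ends at Stage I.1; the respondent prevails on this issue.
— Issue II —
Stage II.1 (claimant, the balance of probabilities, weight is at least 50): (f) 45 < 50 — fails; (g) net 93−57=36 < 50 — fails.
  Stage II.1 not carried; the claimant fails its burden.
The respondent prevails on this issue.
Per-issue: Issue I → respondent; Issue II → respondent. The claimant must prevail on at least one issue; overall, the respondent prevails.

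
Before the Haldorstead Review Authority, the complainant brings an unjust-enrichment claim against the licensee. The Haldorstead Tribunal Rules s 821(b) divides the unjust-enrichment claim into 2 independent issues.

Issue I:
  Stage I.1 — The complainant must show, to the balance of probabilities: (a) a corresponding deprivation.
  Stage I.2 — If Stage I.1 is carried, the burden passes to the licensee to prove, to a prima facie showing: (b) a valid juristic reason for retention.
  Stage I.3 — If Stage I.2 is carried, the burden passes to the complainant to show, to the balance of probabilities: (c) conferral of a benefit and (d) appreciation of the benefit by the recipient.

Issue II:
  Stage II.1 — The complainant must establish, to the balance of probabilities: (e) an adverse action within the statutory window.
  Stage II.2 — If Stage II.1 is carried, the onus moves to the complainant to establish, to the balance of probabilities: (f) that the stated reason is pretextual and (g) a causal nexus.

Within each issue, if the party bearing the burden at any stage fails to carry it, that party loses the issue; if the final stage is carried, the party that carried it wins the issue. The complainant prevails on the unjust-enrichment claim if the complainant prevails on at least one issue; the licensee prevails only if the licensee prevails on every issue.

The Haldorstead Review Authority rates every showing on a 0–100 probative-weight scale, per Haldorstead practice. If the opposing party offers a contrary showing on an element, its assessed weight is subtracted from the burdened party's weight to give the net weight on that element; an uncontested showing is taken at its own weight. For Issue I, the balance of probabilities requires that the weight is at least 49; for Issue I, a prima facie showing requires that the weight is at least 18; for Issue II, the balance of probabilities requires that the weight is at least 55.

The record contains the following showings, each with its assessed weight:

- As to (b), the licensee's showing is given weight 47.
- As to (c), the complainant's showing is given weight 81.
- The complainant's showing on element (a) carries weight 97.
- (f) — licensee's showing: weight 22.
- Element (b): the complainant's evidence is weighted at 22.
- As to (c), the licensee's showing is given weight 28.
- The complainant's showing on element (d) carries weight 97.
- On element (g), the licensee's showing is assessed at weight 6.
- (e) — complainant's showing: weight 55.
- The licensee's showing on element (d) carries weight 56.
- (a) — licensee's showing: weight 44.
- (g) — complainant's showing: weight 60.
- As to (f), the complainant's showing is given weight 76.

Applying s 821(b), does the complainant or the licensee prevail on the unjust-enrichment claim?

licensee

— Issue I —
Stage I.1 (complainant, the balance of probabilities, weight is at least 49): (a) net 97−44=53 ≥ 49 — meets.
  All elements met. The burden passes to the licensee.
Stage I.2 (licensee, a prima facie showing, weight is at least 18): (b) net 47−22=25 ≥ 18 — meets.
  Stage I.2 is satisfied; the onus moves to the complainant.
Stage I.3 (complainant, the balance of probabilities, weight is at least 49): (c) net 81−28=53 ≥ 49 — meets; (d) net 97−56=41 < 49 — fails.
  Not every element is met, so the complainant fails to carry Stage I.3.
So the licensee prevails on this issue.
— Issue II —
At Stage II.1 the complainant must meet the balance of probabilities (weight is at least 55): on (e) the weight is 55, which does reach 55, so (e) meets the standard.
  All elements met. The complainant retains the burden for Stage II.2.
At Stage II.2 the complainant must meet the balance of probabilities (weight is at least 55): on (f) the weight is 76 less the opposing 22 gives net 54, which does not reach 55, so (f) does not meet the standard; on (g) the weight is 60 less the opposing 6 gives net 54, < 55, so (g) does not meet the standard.
  Stage II.2 not carried; the complainant fails its burden.
The licensee prevails on this issue.
Per-issue: Issue I → licensee; Issue II → licensee. The complainant must prevail on at least one issue; overall, the licensee prevails.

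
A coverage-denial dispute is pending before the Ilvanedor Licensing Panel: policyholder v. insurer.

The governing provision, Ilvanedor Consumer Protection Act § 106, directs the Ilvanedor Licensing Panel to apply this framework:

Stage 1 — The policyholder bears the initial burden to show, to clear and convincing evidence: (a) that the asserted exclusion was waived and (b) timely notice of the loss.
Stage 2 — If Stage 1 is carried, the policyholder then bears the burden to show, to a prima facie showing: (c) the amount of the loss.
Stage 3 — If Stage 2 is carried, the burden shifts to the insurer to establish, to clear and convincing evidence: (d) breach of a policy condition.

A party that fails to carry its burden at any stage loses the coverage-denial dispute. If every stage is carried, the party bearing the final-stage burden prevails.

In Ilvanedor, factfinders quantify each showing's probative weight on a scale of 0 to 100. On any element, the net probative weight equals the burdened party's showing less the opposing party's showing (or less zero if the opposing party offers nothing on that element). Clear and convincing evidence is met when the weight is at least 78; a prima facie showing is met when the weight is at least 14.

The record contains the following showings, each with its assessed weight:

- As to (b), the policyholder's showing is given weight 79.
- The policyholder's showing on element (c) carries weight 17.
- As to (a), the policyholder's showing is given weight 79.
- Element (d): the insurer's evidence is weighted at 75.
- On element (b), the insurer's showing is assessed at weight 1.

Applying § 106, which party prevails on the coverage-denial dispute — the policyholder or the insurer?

Stage 1 — burden on policyholder; standard: clear and convincing evidence (weight is at least 78).
    (a): 79 ≥ 78 [met]
    (b): 79 − 1 = 78 ≥ 78 [met]
  All elements met. The policyholder retains the burden for Stage 2.
Stage 2 — burden on policyholder; standard: a prima facie showing (weight is at least 14).
    (c): 17 ≥ 14 [met]
  Stage 2 is satisfied; the onus moves to the insurer.
Stage 3 — burden on insurer; standard: clear and convincing evidence (weight is at least 78).
    (d): 75 < 78 [not met]
  Not every element is met, so the insurer fails to carry Stage 3.
The policyholder prevails.

policyholder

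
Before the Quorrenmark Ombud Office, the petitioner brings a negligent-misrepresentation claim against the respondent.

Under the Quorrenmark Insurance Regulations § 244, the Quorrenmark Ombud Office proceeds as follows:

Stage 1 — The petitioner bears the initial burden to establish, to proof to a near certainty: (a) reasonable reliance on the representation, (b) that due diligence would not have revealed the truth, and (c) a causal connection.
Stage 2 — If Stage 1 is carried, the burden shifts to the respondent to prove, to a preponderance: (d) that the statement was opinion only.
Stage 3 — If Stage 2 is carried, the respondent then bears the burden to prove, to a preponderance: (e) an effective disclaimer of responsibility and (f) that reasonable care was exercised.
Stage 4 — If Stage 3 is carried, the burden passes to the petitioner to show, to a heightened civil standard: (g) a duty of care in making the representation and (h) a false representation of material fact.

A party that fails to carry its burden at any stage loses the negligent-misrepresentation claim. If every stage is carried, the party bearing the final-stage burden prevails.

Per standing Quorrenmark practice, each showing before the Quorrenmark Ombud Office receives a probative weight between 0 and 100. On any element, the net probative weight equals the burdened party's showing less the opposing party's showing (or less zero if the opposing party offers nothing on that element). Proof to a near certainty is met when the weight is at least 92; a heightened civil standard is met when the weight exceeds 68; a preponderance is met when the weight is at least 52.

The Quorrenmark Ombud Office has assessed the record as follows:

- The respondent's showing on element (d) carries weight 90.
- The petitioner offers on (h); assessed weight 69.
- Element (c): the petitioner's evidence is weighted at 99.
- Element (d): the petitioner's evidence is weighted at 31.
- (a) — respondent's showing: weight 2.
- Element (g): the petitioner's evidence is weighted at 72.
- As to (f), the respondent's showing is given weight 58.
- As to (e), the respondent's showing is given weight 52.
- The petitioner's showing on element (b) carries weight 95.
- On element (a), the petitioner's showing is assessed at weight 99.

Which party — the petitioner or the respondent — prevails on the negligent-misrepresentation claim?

Stage 1 — burden on petitioner; standard: proof to a near certainty (weight is at least 92).
    (a): 99 − 2 = 97 ≥ 92 [met]
    (b): 95 ≥ 92 [met]
    (c): 99 ≥ 92 [met]
  The petitioner carries Stage 1; the respondent now bears the burden.
Stage 2 — burden on respondent; standard: a preponderance (weight is at least 52).
    (d): 90 − 31 = 59 ≥ 52 [met]
  Stage 2 carried; the burden remains with the respondent.
Stage 3 — burden on respondent; standard: a preponderance (weight is at least 52).
    (e): 52 ≥ 52 [met]
    (f): 58 ≥ 52 [met]
  Stage 3 is satisfied; the onus moves to the petitioner.
Stage 4 — burden on petitioner; standard: a heightened civil standard (weight exceeds 68).
    (g): 72 > 68 [met]
    (h): 69 > 68 [met]
  Stage 4 carried; the final stage is satisfied.
With every stage satisfied, the petitioner prevails.

petitioner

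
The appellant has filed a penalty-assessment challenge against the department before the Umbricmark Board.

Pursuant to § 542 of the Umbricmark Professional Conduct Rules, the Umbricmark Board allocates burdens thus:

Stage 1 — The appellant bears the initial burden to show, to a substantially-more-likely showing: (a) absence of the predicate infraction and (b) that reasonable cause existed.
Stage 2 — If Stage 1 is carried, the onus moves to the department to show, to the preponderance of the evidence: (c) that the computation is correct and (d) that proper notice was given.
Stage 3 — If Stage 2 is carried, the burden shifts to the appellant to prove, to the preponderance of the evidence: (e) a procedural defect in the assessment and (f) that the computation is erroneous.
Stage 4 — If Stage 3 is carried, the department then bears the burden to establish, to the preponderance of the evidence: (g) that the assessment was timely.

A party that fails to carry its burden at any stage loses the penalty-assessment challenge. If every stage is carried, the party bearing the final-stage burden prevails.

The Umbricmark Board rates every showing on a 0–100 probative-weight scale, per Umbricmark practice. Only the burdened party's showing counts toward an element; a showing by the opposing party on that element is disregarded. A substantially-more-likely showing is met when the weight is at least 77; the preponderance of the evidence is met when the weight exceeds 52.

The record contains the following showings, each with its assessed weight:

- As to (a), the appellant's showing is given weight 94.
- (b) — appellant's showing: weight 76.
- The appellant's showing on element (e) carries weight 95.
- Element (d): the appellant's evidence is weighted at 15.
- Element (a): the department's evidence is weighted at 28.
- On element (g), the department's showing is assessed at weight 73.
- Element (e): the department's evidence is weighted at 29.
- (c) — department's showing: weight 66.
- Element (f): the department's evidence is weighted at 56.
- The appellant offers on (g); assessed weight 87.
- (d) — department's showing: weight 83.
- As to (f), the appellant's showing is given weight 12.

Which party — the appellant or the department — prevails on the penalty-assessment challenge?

department

Stage 1 (appellant, a substantially-more-likely showing, weight is at least 77): (a) 94 (department's 28 disregarded) ≥ 77 — meets; (b) 76 < 77 — fails.
  The appellant does not carry Stage 1.
The analysis ends at Stage 1; the department prevails.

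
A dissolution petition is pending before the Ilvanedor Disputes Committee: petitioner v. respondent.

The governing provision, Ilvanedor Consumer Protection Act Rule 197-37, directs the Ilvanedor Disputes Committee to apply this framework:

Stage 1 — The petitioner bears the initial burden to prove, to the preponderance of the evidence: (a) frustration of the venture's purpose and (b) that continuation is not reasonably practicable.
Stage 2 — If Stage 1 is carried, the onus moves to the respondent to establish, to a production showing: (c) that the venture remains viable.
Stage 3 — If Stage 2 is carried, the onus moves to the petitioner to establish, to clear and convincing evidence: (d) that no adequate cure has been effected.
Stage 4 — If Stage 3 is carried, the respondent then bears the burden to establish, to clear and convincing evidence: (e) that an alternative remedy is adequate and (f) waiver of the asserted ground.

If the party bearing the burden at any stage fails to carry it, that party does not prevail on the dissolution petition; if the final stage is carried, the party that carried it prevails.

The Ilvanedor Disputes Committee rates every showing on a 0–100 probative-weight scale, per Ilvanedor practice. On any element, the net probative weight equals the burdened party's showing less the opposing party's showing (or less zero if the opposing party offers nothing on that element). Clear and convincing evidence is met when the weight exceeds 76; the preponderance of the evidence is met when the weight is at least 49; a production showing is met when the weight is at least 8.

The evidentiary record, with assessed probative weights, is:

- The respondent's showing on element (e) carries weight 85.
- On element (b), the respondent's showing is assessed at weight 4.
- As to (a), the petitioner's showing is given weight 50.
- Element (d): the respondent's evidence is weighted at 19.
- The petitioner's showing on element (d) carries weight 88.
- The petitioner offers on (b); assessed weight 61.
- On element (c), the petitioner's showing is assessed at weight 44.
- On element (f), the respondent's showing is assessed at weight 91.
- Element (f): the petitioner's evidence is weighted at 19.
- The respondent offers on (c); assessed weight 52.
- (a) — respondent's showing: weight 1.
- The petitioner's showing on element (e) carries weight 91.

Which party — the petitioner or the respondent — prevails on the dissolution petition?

At Stage 1 the petitioner must meet the preponderance of the evidence (weight is at least 49): on (a) the weight is 50 less the opposing 1 gives net 49, ≥ 49, so (a) meets the standard; on (b) the weight is 61 less the opposing 4 gives net 57, ≥ 49, so (b) meets the standard.
  Stage 1 carried; the burden shifts to the respondent.
At Stage 2 the respondent must meet a production showing (weight is at least 8): on (c) the weight is 52 less the opposing 44 gives net 8, ≥ 8, so (c) meets the standard.
  All elements met. The burden passes to the petitioner.
At Stage 3 the petitioner must meet clear and convincing evidence (weight exceeds 76): on (d) the weight is 88 less the opposing 19 gives net 69, which does not exceed 76, so (d) does not meet the standard.
  Not every element is met, so the petitioner fails to carry Stage 3.
The analysis ends at Stage 3; the respondent prevails.

respondent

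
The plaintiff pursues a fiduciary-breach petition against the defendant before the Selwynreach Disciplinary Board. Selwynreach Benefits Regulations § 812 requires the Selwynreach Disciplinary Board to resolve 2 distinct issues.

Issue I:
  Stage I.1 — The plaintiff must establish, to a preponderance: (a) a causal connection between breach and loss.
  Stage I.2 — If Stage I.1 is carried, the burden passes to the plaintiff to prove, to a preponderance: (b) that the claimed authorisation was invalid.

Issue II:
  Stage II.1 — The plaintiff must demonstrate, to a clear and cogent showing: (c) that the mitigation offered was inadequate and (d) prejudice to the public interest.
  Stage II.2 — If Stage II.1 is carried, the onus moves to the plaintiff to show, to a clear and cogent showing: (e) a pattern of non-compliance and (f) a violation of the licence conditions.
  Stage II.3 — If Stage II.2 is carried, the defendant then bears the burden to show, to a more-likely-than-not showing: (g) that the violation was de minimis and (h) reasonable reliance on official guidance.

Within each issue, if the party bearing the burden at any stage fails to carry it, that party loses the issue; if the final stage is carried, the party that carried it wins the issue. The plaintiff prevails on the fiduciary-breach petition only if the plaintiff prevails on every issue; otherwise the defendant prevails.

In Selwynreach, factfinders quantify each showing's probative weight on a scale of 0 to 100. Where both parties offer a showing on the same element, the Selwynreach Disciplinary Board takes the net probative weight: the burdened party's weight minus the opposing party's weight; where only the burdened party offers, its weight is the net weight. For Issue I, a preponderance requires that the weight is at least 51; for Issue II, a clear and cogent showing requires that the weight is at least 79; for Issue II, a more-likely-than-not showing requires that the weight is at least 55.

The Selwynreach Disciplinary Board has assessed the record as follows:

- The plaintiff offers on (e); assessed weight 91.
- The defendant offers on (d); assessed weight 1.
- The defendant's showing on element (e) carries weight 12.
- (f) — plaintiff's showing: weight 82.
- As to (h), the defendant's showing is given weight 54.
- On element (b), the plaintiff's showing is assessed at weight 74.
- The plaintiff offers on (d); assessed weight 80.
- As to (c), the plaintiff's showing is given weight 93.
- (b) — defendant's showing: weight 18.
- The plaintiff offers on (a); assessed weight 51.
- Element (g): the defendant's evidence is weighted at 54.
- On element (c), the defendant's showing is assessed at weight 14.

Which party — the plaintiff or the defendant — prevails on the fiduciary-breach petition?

— Issue I —
Stage I.1 (plaintiff, a preponderance, weight is at least 51): (a) 51 ≥ 51 — meets.
  Stage I.1 carried; the burden remains with the plaintiff.
Stage I.2 (plaintiff, a preponderance, weight is at least 51): (b) net 74−18=56 ≥ 51 — meets.
  All elements met at the final stage.
All stages carried — the plaintiff prevails on this issue.
— Issue II —
Stage II.1 (plaintiff, a clear and cogent showing, weight is at least 79): (c) net 93−14=79 ≥ 79 — meets; (d) net 80−1=79 ≥ 79 — meets.
  Stage II.1 is satisfied; the plaintiff continues to bear the burden.
Stage II.2 (plaintiff, a clear and cogent showing, weight is at least 79): (e) net 91−12=79 ≥ 79 — meets; (f) 82 ≥ 79 — meets.
  Stage II.2 carried; the burden shifts to the defendant.
Stage II.3 (defendant, a more-likely-than-not showing, weight is at least 55): (g) 54 < 55 — fails; (h) 54 < 55 — fails.
  The defendant does not carry Stage II.3.
The analysis ends at Stage II.3; the plaintiff prevails on this issue.
Per-issue: Issue I → plaintiff; Issue II → plaintiff. The plaintiff must prevail on every issue; overall, the plaintiff prevails.

plaintiff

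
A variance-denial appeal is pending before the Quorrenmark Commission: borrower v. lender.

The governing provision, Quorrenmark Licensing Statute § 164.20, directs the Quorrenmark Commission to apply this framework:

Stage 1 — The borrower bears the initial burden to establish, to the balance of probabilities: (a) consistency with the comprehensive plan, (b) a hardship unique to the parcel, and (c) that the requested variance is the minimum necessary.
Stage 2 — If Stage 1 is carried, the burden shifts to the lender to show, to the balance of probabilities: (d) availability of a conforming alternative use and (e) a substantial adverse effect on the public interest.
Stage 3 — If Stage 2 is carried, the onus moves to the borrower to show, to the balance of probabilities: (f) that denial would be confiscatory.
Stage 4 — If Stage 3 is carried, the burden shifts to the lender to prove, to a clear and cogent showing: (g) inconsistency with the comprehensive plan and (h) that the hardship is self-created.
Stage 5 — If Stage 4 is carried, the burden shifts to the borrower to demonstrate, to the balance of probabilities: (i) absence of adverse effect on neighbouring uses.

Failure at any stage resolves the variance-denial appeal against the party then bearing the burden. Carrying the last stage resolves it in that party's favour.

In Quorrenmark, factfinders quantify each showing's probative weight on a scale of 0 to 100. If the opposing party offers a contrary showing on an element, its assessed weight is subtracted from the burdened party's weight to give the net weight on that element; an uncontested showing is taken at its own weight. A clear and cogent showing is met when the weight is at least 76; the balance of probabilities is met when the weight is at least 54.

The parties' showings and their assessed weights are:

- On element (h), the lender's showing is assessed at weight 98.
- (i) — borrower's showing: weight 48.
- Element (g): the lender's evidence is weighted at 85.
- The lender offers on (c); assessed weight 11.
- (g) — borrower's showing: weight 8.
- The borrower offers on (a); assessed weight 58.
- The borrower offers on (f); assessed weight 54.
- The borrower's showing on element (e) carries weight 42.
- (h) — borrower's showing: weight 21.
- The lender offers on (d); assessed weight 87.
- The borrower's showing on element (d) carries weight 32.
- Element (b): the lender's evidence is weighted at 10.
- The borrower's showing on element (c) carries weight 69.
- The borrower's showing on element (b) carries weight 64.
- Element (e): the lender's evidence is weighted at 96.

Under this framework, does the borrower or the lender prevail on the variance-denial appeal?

Stage 1 (borrower, the balance of probabilities, weight is at least 54): (a) 58 ≥ 54 — meets; (b) net 64−10=54 ≥ 54 — meets; (c) net 69−11=58 ≥ 54 — meets.
  Stage 1 is satisfied; the onus moves to the lender.
Stage 2 (lender, the balance of probabilities, weight is at least 54): (d) net 87−32=55 ≥ 54 — meets; (e) net 96−42=54 ≥ 54 — meets.
  Stage 2 carried; the burden shifts to the borrower.
Stage 3 (borrower, the balance of probabilities, weight is at least 54): (f) 54 ≥ 54 — meets.
  All elements met. The burden passes to the lender.
Stage 4 (lender, a clear and cogent showing, weight is at least 76): (g) net 85−8=77 ≥ 76 — meets; (h) net 98−21=77 ≥ 76 — meets.
  Stage 4 is satisfied; the onus moves to the borrower.
Stage 5 (borrower, the balance of probabilities, weight is at least 54): (i) 48 < 54 — fails.
  Stage 5 not carried; the borrower fails its burden.
The analysis ends at Stage 5; the lender prevails.

lender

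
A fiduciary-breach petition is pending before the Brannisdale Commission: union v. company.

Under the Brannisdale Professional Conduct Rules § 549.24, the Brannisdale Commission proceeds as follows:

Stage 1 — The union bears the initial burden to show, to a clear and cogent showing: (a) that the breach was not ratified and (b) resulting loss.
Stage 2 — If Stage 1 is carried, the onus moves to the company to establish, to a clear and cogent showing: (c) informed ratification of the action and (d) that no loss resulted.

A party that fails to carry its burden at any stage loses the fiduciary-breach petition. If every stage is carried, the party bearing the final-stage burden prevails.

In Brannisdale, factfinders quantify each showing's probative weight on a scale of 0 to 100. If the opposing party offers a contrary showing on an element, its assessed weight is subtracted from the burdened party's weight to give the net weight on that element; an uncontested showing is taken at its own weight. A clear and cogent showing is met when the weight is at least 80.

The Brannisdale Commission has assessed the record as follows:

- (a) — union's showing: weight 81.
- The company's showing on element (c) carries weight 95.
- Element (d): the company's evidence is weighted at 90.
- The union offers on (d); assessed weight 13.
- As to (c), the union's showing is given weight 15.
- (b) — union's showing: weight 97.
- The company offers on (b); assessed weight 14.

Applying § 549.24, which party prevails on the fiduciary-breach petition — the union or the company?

union

At Stage 1 the union must meet a clear and cogent showing (weight is at least 80): on (a) the weight is 81, which does reach 80, so (a) meets the standard; on (b) the weight is 97 less the opposing 14 gives net 83, which does reach 80, so (b) meets the standard.
  The union carries Stage 1; the company now bears the burden.
At Stage 2 the company must meet a clear and cogent showing (weight is at least 80): on (c) the weight is 95 less the opposing 15 gives net 80, which does reach 80, so (c) meets the standard; on (d) the weight is 90 less the opposing 13 gives net 77, which does not reach 80, so (d) does not meet the standard.
  Not every element is met, so the company fails to carry Stage 2.
The union prevails.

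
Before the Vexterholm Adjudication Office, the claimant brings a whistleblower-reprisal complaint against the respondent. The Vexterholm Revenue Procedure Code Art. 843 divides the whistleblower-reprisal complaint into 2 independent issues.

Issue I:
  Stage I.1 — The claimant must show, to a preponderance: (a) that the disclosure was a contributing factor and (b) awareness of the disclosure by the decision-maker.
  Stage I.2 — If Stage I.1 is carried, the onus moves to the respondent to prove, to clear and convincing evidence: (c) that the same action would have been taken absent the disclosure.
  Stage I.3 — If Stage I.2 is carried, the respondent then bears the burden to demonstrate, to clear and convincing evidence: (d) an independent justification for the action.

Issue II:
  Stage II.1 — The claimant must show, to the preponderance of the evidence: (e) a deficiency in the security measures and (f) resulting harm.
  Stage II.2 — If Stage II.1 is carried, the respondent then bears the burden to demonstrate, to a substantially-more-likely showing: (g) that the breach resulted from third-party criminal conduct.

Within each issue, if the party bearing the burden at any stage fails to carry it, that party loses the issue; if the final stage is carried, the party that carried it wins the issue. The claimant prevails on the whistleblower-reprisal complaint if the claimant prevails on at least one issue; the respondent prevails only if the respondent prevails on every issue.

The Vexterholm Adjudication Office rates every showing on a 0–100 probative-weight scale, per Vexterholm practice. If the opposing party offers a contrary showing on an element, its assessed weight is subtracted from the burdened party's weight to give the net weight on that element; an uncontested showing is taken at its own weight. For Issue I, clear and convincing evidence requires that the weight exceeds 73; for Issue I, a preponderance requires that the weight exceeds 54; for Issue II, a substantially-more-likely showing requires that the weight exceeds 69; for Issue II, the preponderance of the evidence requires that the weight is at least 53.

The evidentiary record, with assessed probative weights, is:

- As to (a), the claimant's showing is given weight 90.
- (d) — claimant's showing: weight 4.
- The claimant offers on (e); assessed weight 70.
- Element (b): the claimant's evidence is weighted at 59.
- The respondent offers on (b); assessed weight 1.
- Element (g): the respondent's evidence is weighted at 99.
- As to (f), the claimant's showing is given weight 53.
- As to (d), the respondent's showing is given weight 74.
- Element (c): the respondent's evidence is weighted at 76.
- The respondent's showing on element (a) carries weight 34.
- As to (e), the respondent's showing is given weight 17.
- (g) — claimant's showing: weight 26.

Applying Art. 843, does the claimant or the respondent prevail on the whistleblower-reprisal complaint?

claimant

— Issue I —
Stage I.1 (claimant, a preponderance, weight exceeds 54): (a) net 90−34=56 > 54 — meets; (b) net 59−1=58 > 54 — meets.
  The claimant carries Stage I.1; the respondent now bears the burden.
Stage I.2 (respondent, clear and convincing evidence, weight exceeds 73): (c) 76 > 73 — meets.
  Stage I.2 is satisfied; the respondent continues to bear the burden.
Stage I.3 (respondent, clear and convincing evidence, weight exceeds 73): (d) net 74−4=70 ≤ 73 — fails.
  The respondent does not carry Stage I.3.
The claimant prevails on this issue.
— Issue II —
Stage II.1 (claimant, the preponderance of the evidence, weight is at least 53): (e) net 70−17=53 ≥ 53 — meets; (f) 53 ≥ 53 — meets.
  The claimant carries Stage II.1; the respondent now bears the burden.
Stage II.2 (respondent, a substantially-more-likely showing, weight exceeds 69): (g) net 99−26=73 > 69 — meets.
  All elements met at the final stage.
All stages carried — the respondent prevails on this issue.
Per-issue: Issue I → claimant; Issue II → respondent. The claimant must prevail on at least one issue; overall, the claimant prevails.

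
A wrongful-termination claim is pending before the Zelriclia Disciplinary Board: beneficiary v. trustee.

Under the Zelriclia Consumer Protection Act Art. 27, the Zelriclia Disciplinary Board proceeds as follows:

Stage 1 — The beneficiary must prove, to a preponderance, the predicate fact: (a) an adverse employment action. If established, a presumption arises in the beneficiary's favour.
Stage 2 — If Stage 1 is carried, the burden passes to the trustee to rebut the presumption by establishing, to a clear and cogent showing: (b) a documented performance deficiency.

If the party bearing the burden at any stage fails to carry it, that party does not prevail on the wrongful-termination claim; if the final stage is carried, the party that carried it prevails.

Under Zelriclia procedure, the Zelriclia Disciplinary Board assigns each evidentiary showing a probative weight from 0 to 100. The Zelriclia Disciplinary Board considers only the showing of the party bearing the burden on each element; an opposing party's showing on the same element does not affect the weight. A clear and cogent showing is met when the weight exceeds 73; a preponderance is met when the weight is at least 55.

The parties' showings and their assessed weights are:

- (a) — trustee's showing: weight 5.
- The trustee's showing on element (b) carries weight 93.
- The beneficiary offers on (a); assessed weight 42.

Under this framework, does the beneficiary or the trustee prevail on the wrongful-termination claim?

trustee

Stage 1 (beneficiary, a preponderance, weight is at least 55): (a) 42 (trustee's 5 disregarded) < 55 — fails.
  Not every element is met, so the beneficiary fails to carry Stage 1.
So the trustee prevails.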